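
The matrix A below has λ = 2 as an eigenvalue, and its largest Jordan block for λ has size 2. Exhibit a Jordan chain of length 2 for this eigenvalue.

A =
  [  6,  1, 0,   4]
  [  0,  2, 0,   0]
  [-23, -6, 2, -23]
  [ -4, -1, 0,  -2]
A Jordan chain for λ = 2 of length 2:
v_1 = (4, 0, -23, -4)ᵀ
v_2 = (1, 0, 0, 0)ᵀ

Let N = A − (2)·I. We want v_2 with N^2 v_2 = 0 but N^1 v_2 ≠ 0; then v_{j-1} := N · v_j for j = 2, …, 2.

Pick v_2 = (1, 0, 0, 0)ᵀ.
Then v_1 = N · v_2 = (4, 0, -23, -4)ᵀ.

Sanity check: (A − (2)·I) v_1 = (0, 0, 0, 0)ᵀ = 0. ✓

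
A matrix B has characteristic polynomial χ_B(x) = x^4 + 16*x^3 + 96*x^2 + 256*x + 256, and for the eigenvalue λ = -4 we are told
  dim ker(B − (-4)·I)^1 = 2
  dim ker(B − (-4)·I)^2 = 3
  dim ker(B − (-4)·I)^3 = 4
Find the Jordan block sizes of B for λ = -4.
Block sizes for λ = -4: [3, 1]

From the dimensions of kernels of powers, the number of Jordan blocks of size at least j is d_j − d_{j−1} where d_j = dim ker(N^j) (with d_0 = 0). Computing the differences gives [2, 1, 1].
The number of blocks of size exactly k is (#blocks of size ≥ k) − (#blocks of size ≥ k + 1), so the partition is: 1 block(s) of size 1, 1 block(s) of size 3.
In nonincreasing order the block sizes are [3, 1].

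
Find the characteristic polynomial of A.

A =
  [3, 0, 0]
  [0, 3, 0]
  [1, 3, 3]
x^3 - 9*x^2 + 27*x - 27

Expanding det(x·I − A) (e.g. by cofactor expansion or by noting that A is similar to its Jordan form J, which has the same characteristic polynomial as A) gives
  χ_A(x) = x^3 - 9*x^2 + 27*x - 27
which factors as (x - 3)^3. The eigenvalues (with algebraic multiplicities) are λ = 3 with multiplicity 3.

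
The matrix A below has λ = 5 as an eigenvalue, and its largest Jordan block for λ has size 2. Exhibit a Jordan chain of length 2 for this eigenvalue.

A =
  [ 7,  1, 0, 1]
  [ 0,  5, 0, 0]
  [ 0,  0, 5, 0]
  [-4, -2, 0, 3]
A Jordan chain for λ = 5 of length 2:
v_1 = (2, 0, 0, -4)ᵀ
v_2 = (1, 0, 0, 0)ᵀ

Let N = A − (5)·I. We want v_2 with N^2 v_2 = 0 but N^1 v_2 ≠ 0; then v_{j-1} := N · v_j for j = 2, …, 2.

Pick v_2 = (1, 0, 0, 0)ᵀ.
Then v_1 = N · v_2 = (2, 0, 0, -4)ᵀ.

Sanity check: (A − (5)·I) v_1 = (0, 0, 0, 0)ᵀ = 0. ✓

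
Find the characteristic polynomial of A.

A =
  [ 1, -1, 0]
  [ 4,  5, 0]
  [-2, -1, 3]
x^3 - 9*x^2 + 27*x - 27

Expanding det(x·I − A) (e.g. by cofactor expansion or by noting that A is similar to its Jordan form J, which has the same characteristic polynomial as A) gives
  χ_A(x) = x^3 - 9*x^2 + 27*x - 27
which factors as (x - 3)^3. The eigenvalues (with algebraic multiplicities) are λ = 3 with multiplicity 3.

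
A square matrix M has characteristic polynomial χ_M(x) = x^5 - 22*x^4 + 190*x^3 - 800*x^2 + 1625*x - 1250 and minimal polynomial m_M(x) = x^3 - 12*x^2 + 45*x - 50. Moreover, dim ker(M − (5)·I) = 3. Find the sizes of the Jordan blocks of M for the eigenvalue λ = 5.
Block sizes for λ = 5: [2, 1, 1]

Step 1 — from the characteristic polynomial, algebraic multiplicity of λ = 5 is 4. From dim ker(M − (5)·I) = 3, there are exactly 3 Jordan blocks for λ = 5.
Step 2 — from the minimal polynomial, the factor (x − 5)^2 tells us the largest block for λ = 5 has size 2.
Step 3 — with total size 4, 3 blocks, and largest block 2, the block sizes (in nonincreasing order) are [2, 1, 1].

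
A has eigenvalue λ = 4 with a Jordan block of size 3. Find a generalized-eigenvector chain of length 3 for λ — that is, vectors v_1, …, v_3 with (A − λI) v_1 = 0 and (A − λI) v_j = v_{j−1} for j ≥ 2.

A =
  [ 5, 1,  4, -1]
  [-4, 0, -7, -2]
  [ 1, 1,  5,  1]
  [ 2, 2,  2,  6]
A Jordan chain for λ = 4 of length 3:
v_1 = (-1, 1, 0, 0)ᵀ
v_2 = (1, -4, 1, 2)ᵀ
v_3 = (1, 0, 0, 0)ᵀ

Let N = A − (4)·I. We want v_3 with N^3 v_3 = 0 but N^2 v_3 ≠ 0; then v_{j-1} := N · v_j for j = 3, …, 2.

Pick v_3 = (1, 0, 0, 0)ᵀ.
Then v_2 = N · v_3 = (1, -4, 1, 2)ᵀ.
Then v_1 = N · v_2 = (-1, 1, 0, 0)ᵀ.

Sanity check: (A − (4)·I) v_1 = (0, 0, 0, 0)ᵀ = 0. ✓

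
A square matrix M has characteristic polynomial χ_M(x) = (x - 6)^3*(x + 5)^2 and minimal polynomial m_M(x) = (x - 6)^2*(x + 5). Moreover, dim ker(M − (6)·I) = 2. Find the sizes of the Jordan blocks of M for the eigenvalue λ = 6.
Block sizes for λ = 6: [2, 1]

Step 1 — from the characteristic polynomial, algebraic multiplicity of λ = 6 is 3. From dim ker(M − (6)·I) = 2, there are exactly 2 Jordan blocks for λ = 6.
Step 2 — from the minimal polynomial, the factor (x − 6)^2 tells us the largest block for λ = 6 has size 2.
Step 3 — with total size 3, 2 blocks, and largest block 2, the block sizes (in nonincreasing order) are [2, 1].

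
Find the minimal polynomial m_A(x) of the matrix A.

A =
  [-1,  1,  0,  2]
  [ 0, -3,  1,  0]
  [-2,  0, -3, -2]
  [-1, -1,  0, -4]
x^4 + 11*x^3 + 45*x^2 + 81*x + 54

The characteristic polynomial is χ_A(x) = (x + 2)*(x + 3)^3, so the eigenvalues are known. The minimal polynomial is
  m_A(x) = Π_λ (x − λ)^{k_λ}
where k_λ is the size of the *largest* Jordan block for λ (equivalently, the smallest k with (A − λI)^k v = 0 for every generalised eigenvector v of λ).

  λ = -3: largest Jordan block has size 3, contributing (x + 3)^3
  λ = -2: largest Jordan block has size 1, contributing (x + 2)

So m_A(x) = (x + 2)*(x + 3)^3 = x^4 + 11*x^3 + 45*x^2 + 81*x + 54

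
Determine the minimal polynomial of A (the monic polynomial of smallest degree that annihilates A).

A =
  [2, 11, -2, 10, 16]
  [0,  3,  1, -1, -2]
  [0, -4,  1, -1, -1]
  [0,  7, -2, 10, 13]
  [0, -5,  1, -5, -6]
x^3 - 6*x^2 + 12*x - 8

The characteristic polynomial is χ_A(x) = (x - 2)^5, so the eigenvalues are known. The minimal polynomial is
  m_A(x) = Π_λ (x − λ)^{k_λ}
where k_λ is the size of the *largest* Jordan block for λ (equivalently, the smallest k with (A − λI)^k v = 0 for every generalised eigenvector v of λ).

  λ = 2: largest Jordan block has size 3, contributing (x − 2)^3

So m_A(x) = (x - 2)^3 = x^3 - 6*x^2 + 12*x - 8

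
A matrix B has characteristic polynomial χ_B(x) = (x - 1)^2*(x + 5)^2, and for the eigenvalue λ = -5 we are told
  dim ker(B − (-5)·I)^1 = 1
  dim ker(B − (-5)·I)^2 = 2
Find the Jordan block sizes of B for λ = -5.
Block sizes for λ = -5: [2]

From the dimensions of kernels of powers, the number of Jordan blocks of size at least j is d_j − d_{j−1} where d_j = dim ker(N^j) (with d_0 = 0). Computing the differences gives [1, 1].
The number of blocks of size exactly k is (#blocks of size ≥ k) − (#blocks of size ≥ k + 1), so the partition is: 1 block(s) of size 2.
In nonincreasing order the block sizes are [2].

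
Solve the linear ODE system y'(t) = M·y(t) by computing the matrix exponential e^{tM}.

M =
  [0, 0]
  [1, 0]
e^{tM} =
  [1, 0]
  [t, 1]

Strategy: write M = P · J · P⁻¹ where J is a Jordan canonical form, so e^{tM} = P · e^{tJ} · P⁻¹, and e^{tJ} can be computed block-by-block.

M has Jordan form
J =
  [0, 1]
  [0, 0]
(up to reordering of blocks).

Per-block formulas:
  For a 2×2 Jordan block J_2(0): exp(t · J_2(0)) = e^(0t)·(I + t·N), where N is the 2×2 nilpotent shift.

After assembling e^{tJ} and conjugating by P, we get:

e^{tM} =
  [1, 0]
  [t, 1]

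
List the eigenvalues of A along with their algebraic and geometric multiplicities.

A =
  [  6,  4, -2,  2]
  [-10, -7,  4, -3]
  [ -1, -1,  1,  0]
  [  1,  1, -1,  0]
λ = 0: alg = 4, geom = 2

Step 1 — factor the characteristic polynomial to read off the algebraic multiplicities:
  χ_A(x) = x^4

Step 2 — compute geometric multiplicities via the rank-nullity identity g(λ) = n − rank(A − λI):
  rank(A − (0)·I) = 2, so dim ker(A − (0)·I) = n − 2 = 2

Summary:
  λ = 0: algebraic multiplicity = 4, geometric multiplicity = 2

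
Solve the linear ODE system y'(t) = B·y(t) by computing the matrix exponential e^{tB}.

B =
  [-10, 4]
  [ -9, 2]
e^{tB} =
  [-6*t*exp(-4*t) + exp(-4*t), 4*t*exp(-4*t)]
  [-9*t*exp(-4*t), 6*t*exp(-4*t) + exp(-4*t)]

Strategy: write B = P · J · P⁻¹ where J is a Jordan canonical form, so e^{tB} = P · e^{tJ} · P⁻¹, and e^{tJ} can be computed block-by-block.

B has Jordan form
J =
  [-4,  1]
  [ 0, -4]
(up to reordering of blocks).

Per-block formulas:
  For a 2×2 Jordan block J_2(-4): exp(t · J_2(-4)) = e^(-4t)·(I + t·N), where N is the 2×2 nilpotent shift.

After assembling e^{tJ} and conjugating by P, we get:

e^{tB} =
  [-6*t*exp(-4*t) + exp(-4*t), 4*t*exp(-4*t)]
  [-9*t*exp(-4*t), 6*t*exp(-4*t) + exp(-4*t)]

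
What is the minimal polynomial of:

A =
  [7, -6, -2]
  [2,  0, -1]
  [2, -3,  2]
x^2 - 6*x + 9

The characteristic polynomial is χ_A(x) = (x - 3)^3, so the eigenvalues are known. The minimal polynomial is
  m_A(x) = Π_λ (x − λ)^{k_λ}
where k_λ is the size of the *largest* Jordan block for λ (equivalently, the smallest k with (A − λI)^k v = 0 for every generalised eigenvector v of λ).

  λ = 3: largest Jordan block has size 2, contributing (x − 3)^2

So m_A(x) = (x - 3)^2 = x^2 - 6*x + 9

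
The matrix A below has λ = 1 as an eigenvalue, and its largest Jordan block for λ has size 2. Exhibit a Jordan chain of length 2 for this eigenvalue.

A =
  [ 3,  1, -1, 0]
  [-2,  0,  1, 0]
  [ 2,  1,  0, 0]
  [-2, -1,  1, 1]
A Jordan chain for λ = 1 of length 2:
v_1 = (2, -2, 2, -2)ᵀ
v_2 = (1, 0, 0, 0)ᵀ

Let N = A − (1)·I. We want v_2 with N^2 v_2 = 0 but N^1 v_2 ≠ 0; then v_{j-1} := N · v_j for j = 2, …, 2.

Pick v_2 = (1, 0, 0, 0)ᵀ.
Then v_1 = N · v_2 = (2, -2, 2, -2)ᵀ.

Sanity check: (A − (1)·I) v_1 = (0, 0, 0, 0)ᵀ = 0. ✓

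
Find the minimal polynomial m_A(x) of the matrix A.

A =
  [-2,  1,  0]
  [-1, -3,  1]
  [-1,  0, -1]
x^3 + 6*x^2 + 12*x + 8

The characteristic polynomial is χ_A(x) = (x + 2)^3, so the eigenvalues are known. The minimal polynomial is
  m_A(x) = Π_λ (x − λ)^{k_λ}
where k_λ is the size of the *largest* Jordan block for λ (equivalently, the smallest k with (A − λI)^k v = 0 for every generalised eigenvector v of λ).

  λ = -2: largest Jordan block has size 3, contributing (x + 2)^3

So m_A(x) = (x + 2)^3 = x^3 + 6*x^2 + 12*x + 8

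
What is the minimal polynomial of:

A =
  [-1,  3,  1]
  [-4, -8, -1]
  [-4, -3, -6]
x^2 + 10*x + 25

The characteristic polynomial is χ_A(x) = (x + 5)^3, so the eigenvalues are known. The minimal polynomial is
  m_A(x) = Π_λ (x − λ)^{k_λ}
where k_λ is the size of the *largest* Jordan block for λ (equivalently, the smallest k with (A − λI)^k v = 0 for every generalised eigenvector v of λ).

  λ = -5: largest Jordan block has size 2, contributing (x + 5)^2

So m_A(x) = (x + 5)^2 = x^2 + 10*x + 25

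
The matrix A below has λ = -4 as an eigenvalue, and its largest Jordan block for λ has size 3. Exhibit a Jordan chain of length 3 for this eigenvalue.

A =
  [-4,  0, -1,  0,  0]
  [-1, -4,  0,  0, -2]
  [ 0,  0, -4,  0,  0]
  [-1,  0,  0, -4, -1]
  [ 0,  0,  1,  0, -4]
A Jordan chain for λ = -4 of length 3:
v_1 = (0, -1, 0, 0, 0)ᵀ
v_2 = (-1, 0, 0, 0, 1)ᵀ
v_3 = (0, 0, 1, 0, 0)ᵀ

Let N = A − (-4)·I. We want v_3 with N^3 v_3 = 0 but N^2 v_3 ≠ 0; then v_{j-1} := N · v_j for j = 3, …, 2.

Pick v_3 = (0, 0, 1, 0, 0)ᵀ.
Then v_2 = N · v_3 = (-1, 0, 0, 0, 1)ᵀ.
Then v_1 = N · v_2 = (0, -1, 0, 0, 0)ᵀ.

Sanity check: (A − (-4)·I) v_1 = (0, 0, 0, 0, 0)ᵀ = 0. ✓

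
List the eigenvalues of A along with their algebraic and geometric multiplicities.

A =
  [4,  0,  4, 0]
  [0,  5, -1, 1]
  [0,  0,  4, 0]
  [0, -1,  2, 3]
λ = 4: alg = 4, geom = 2

Step 1 — factor the characteristic polynomial to read off the algebraic multiplicities:
  χ_A(x) = (x - 4)^4

Step 2 — compute geometric multiplicities via the rank-nullity identity g(λ) = n − rank(A − λI):
  rank(A − (4)·I) = 2, so dim ker(A − (4)·I) = n − 2 = 2

Summary:
  λ = 4: algebraic multiplicity = 4, geometric multiplicity = 2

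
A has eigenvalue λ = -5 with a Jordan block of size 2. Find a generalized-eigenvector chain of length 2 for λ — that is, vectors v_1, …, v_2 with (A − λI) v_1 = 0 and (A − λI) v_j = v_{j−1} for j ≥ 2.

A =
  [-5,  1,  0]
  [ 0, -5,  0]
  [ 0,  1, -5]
A Jordan chain for λ = -5 of length 2:
v_1 = (1, 0, 1)ᵀ
v_2 = (0, 1, 0)ᵀ

Let N = A − (-5)·I. We want v_2 with N^2 v_2 = 0 but N^1 v_2 ≠ 0; then v_{j-1} := N · v_j for j = 2, …, 2.

Pick v_2 = (0, 1, 0)ᵀ.
Then v_1 = N · v_2 = (1, 0, 1)ᵀ.

Sanity check: (A − (-5)·I) v_1 = (0, 0, 0)ᵀ = 0. ✓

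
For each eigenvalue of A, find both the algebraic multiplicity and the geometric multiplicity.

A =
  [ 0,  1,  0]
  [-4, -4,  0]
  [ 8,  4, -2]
λ = -2: alg = 3, geom = 2

Step 1 — factor the characteristic polynomial to read off the algebraic multiplicities:
  χ_A(x) = (x + 2)^3

Step 2 — compute geometric multiplicities via the rank-nullity identity g(λ) = n − rank(A − λI):
  rank(A − (-2)·I) = 1, so dim ker(A − (-2)·I) = n − 1 = 2

Summary:
  λ = -2: algebraic multiplicity = 3, geometric multiplicity = 2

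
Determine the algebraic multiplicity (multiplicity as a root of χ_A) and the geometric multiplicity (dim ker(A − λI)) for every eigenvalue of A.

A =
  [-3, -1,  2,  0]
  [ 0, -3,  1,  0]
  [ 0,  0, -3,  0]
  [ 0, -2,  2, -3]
λ = -3: alg = 4, geom = 2

Step 1 — factor the characteristic polynomial to read off the algebraic multiplicities:
  χ_A(x) = (x + 3)^4

Step 2 — compute geometric multiplicities via the rank-nullity identity g(λ) = n − rank(A − λI):
  rank(A − (-3)·I) = 2, so dim ker(A − (-3)·I) = n − 2 = 2

Summary:
  λ = -3: algebraic multiplicity = 4, geometric multiplicity = 2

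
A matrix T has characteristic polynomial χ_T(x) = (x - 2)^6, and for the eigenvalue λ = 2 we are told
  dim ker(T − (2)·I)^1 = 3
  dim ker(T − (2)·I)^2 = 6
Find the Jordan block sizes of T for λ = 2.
Block sizes for λ = 2: [2, 2, 2]

From the dimensions of kernels of powers, the number of Jordan blocks of size at least j is d_j − d_{j−1} where d_j = dim ker(N^j) (with d_0 = 0). Computing the differences gives [3, 3].
The number of blocks of size exactly k is (#blocks of size ≥ k) − (#blocks of size ≥ k + 1), so the partition is: 3 block(s) of size 2.
In nonincreasing order the block sizes are [2, 2, 2].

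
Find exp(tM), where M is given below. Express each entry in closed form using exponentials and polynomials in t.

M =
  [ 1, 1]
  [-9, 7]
e^{tM} =
  [-3*t*exp(4*t) + exp(4*t), t*exp(4*t)]
  [-9*t*exp(4*t), 3*t*exp(4*t) + exp(4*t)]

Strategy: write M = P · J · P⁻¹ where J is a Jordan canonical form, so e^{tM} = P · e^{tJ} · P⁻¹, and e^{tJ} can be computed block-by-block.

M has Jordan form
J =
  [4, 1]
  [0, 4]
(up to reordering of blocks).

Per-block formulas:
  For a 2×2 Jordan block J_2(4): exp(t · J_2(4)) = e^(4t)·(I + t·N), where N is the 2×2 nilpotent shift.

After assembling e^{tJ} and conjugating by P, we get:

e^{tM} =
  [-3*t*exp(4*t) + exp(4*t), t*exp(4*t)]
  [-9*t*exp(4*t), 3*t*exp(4*t) + exp(4*t)]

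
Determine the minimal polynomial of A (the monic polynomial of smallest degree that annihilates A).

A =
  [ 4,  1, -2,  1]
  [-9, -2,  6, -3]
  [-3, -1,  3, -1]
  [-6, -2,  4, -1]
x^2 - 2*x + 1

The characteristic polynomial is χ_A(x) = (x - 1)^4, so the eigenvalues are known. The minimal polynomial is
  m_A(x) = Π_λ (x − λ)^{k_λ}
where k_λ is the size of the *largest* Jordan block for λ (equivalently, the smallest k with (A − λI)^k v = 0 for every generalised eigenvector v of λ).

  λ = 1: largest Jordan block has size 2, contributing (x − 1)^2

So m_A(x) = (x - 1)^2 = x^2 - 2*x + 1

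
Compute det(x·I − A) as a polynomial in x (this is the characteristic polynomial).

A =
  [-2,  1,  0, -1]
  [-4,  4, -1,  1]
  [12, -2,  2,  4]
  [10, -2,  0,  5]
x^4 - 9*x^3 + 30*x^2 - 44*x + 24

Expanding det(x·I − A) (e.g. by cofactor expansion or by noting that A is similar to its Jordan form J, which has the same characteristic polynomial as A) gives
  χ_A(x) = x^4 - 9*x^3 + 30*x^2 - 44*x + 24
which factors as (x - 3)*(x - 2)^3. The eigenvalues (with algebraic multiplicities) are λ = 2 with multiplicity 3, λ = 3 with multiplicity 1.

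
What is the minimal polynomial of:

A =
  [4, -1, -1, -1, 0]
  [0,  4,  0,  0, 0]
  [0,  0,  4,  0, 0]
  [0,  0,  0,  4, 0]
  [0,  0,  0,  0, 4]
x^2 - 8*x + 16

The characteristic polynomial is χ_A(x) = (x - 4)^5, so the eigenvalues are known. The minimal polynomial is
  m_A(x) = Π_λ (x − λ)^{k_λ}
where k_λ is the size of the *largest* Jordan block for λ (equivalently, the smallest k with (A − λI)^k v = 0 for every generalised eigenvector v of λ).

  λ = 4: largest Jordan block has size 2, contributing (x − 4)^2

So m_A(x) = (x - 4)^2 = x^2 - 8*x + 16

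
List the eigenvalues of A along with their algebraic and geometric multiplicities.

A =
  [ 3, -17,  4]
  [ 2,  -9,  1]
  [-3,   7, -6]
λ = -4: alg = 3, geom = 1

Step 1 — factor the characteristic polynomial to read off the algebraic multiplicities:
  χ_A(x) = (x + 4)^3

Step 2 — compute geometric multiplicities via the rank-nullity identity g(λ) = n − rank(A − λI):
  rank(A − (-4)·I) = 2, so dim ker(A − (-4)·I) = n − 2 = 1

Summary:
  λ = -4: algebraic multiplicity = 3, geometric multiplicity = 1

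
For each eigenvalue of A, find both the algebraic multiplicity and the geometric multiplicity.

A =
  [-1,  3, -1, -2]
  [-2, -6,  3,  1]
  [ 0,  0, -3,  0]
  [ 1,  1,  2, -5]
λ = -4: alg = 3, geom = 1; λ = -3: alg = 1, geom = 1

Step 1 — factor the characteristic polynomial to read off the algebraic multiplicities:
  χ_A(x) = (x + 3)*(x + 4)^3

Step 2 — compute geometric multiplicities via the rank-nullity identity g(λ) = n − rank(A − λI):
  rank(A − (-4)·I) = 3, so dim ker(A − (-4)·I) = n − 3 = 1
  rank(A − (-3)·I) = 3, so dim ker(A − (-3)·I) = n − 3 = 1

Summary:
  λ = -4: algebraic multiplicity = 3, geometric multiplicity = 1
  λ = -3: algebraic multiplicity = 1, geometric multiplicity = 1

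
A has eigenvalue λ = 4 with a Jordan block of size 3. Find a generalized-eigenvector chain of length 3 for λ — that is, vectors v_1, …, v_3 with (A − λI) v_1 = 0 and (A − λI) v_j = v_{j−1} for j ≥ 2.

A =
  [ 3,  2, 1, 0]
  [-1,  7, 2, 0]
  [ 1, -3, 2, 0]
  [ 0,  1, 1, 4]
A Jordan chain for λ = 4 of length 3:
v_1 = (1, 1, -1, 0)ᵀ
v_2 = (2, 3, -3, 1)ᵀ
v_3 = (0, 1, 0, 0)ᵀ

Let N = A − (4)·I. We want v_3 with N^3 v_3 = 0 but N^2 v_3 ≠ 0; then v_{j-1} := N · v_j for j = 3, …, 2.

Pick v_3 = (0, 1, 0, 0)ᵀ.
Then v_2 = N · v_3 = (2, 3, -3, 1)ᵀ.
Then v_1 = N · v_2 = (1, 1, -1, 0)ᵀ.

Sanity check: (A − (4)·I) v_1 = (0, 0, 0, 0)ᵀ = 0. ✓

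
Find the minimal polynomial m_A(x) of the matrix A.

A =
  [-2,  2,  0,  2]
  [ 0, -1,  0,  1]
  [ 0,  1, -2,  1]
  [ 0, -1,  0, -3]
x^2 + 4*x + 4

The characteristic polynomial is χ_A(x) = (x + 2)^4, so the eigenvalues are known. The minimal polynomial is
  m_A(x) = Π_λ (x − λ)^{k_λ}
where k_λ is the size of the *largest* Jordan block for λ (equivalently, the smallest k with (A − λI)^k v = 0 for every generalised eigenvector v of λ).

  λ = -2: largest Jordan block has size 2, contributing (x + 2)^2

So m_A(x) = (x + 2)^2 = x^2 + 4*x + 4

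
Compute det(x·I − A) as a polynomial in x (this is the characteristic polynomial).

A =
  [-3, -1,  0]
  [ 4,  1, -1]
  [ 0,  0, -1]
x^3 + 3*x^2 + 3*x + 1

Expanding det(x·I − A) (e.g. by cofactor expansion or by noting that A is similar to its Jordan form J, which has the same characteristic polynomial as A) gives
  χ_A(x) = x^3 + 3*x^2 + 3*x + 1
which factors as (x + 1)^3. The eigenvalues (with algebraic multiplicities) are λ = -1 with multiplicity 3.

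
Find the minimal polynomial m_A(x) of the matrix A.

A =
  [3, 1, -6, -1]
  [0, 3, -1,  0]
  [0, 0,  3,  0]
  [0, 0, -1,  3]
x^2 - 6*x + 9

The characteristic polynomial is χ_A(x) = (x - 3)^4, so the eigenvalues are known. The minimal polynomial is
  m_A(x) = Π_λ (x − λ)^{k_λ}
where k_λ is the size of the *largest* Jordan block for λ (equivalently, the smallest k with (A − λI)^k v = 0 for every generalised eigenvector v of λ).

  λ = 3: largest Jordan block has size 2, contributing (x − 3)^2

So m_A(x) = (x - 3)^2 = x^2 - 6*x + 9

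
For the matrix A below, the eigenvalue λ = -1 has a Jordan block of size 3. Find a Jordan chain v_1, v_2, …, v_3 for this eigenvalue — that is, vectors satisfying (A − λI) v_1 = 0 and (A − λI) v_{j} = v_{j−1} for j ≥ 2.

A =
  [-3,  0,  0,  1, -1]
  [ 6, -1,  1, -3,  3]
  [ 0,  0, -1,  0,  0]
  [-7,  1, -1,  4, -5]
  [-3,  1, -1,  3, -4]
A Jordan chain for λ = -1 of length 3:
v_1 = (0, 0, 0, 1, 1)ᵀ
v_2 = (0, 1, 0, -1, -1)ᵀ
v_3 = (0, 0, 1, 0, 0)ᵀ

Let N = A − (-1)·I. We want v_3 with N^3 v_3 = 0 but N^2 v_3 ≠ 0; then v_{j-1} := N · v_j for j = 3, …, 2.

Pick v_3 = (0, 0, 1, 0, 0)ᵀ.
Then v_2 = N · v_3 = (0, 1, 0, -1, -1)ᵀ.
Then v_1 = N · v_2 = (0, 0, 0, 1, 1)ᵀ.

Sanity check: (A − (-1)·I) v_1 = (0, 0, 0, 0, 0)ᵀ = 0. ✓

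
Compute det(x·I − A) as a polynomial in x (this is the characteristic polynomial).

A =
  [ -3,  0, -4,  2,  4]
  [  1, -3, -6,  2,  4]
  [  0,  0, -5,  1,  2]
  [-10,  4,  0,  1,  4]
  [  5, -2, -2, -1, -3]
x^5 + 13*x^4 + 66*x^3 + 162*x^2 + 189*x + 81

Expanding det(x·I − A) (e.g. by cofactor expansion or by noting that A is similar to its Jordan form J, which has the same characteristic polynomial as A) gives
  χ_A(x) = x^5 + 13*x^4 + 66*x^3 + 162*x^2 + 189*x + 81
which factors as (x + 1)*(x + 3)^4. The eigenvalues (with algebraic multiplicities) are λ = -3 with multiplicity 4, λ = -1 with multiplicity 1.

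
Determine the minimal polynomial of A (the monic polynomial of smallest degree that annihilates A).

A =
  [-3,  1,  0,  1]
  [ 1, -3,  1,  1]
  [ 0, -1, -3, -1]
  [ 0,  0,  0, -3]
x^3 + 9*x^2 + 27*x + 27

The characteristic polynomial is χ_A(x) = (x + 3)^4, so the eigenvalues are known. The minimal polynomial is
  m_A(x) = Π_λ (x − λ)^{k_λ}
where k_λ is the size of the *largest* Jordan block for λ (equivalently, the smallest k with (A − λI)^k v = 0 for every generalised eigenvector v of λ).

  λ = -3: largest Jordan block has size 3, contributing (x + 3)^3

So m_A(x) = (x + 3)^3 = x^3 + 9*x^2 + 27*x + 27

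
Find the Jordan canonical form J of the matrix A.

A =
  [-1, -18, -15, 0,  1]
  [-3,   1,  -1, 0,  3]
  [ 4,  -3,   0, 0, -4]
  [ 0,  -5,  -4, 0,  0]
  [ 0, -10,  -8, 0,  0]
J_3(0) ⊕ J_1(0) ⊕ J_1(0)

The characteristic polynomial is
  det(x·I − A) = x^5

Eigenvalues and multiplicities (the geometric multiplicity of λ is n − rank(A − λI), which equals the number of Jordan blocks for λ):
  λ = 0: algebraic multiplicity = 5, geometric multiplicity = 3

Determining the block sizes for each eigenvalue:
  λ = 0: with am = 5 and gm = 3, the partition is not yet determined (e.g. several partitions of 5 into 3 parts exist). Let N = A − (0)·I. Computing rank(N^1) = 2, rank(N^2) = 1, rank(N^3) = 0; the number of blocks of size ≥ j is rank(N^{j−1}) − rank(N^j), giving [3, 1, 1]. So we have 1 block(s) of size 3, 2 block(s) of size 1 → block sizes [3, 1, 1]

Assembling the blocks gives a Jordan form
J =
  [0, 1, 0, 0, 0]
  [0, 0, 1, 0, 0]
  [0, 0, 0, 0, 0]
  [0, 0, 0, 0, 0]
  [0, 0, 0, 0, 0]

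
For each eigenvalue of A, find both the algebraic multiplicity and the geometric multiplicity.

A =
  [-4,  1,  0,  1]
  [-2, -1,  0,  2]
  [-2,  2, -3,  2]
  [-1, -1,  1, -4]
λ = -3: alg = 4, geom = 2

Step 1 — factor the characteristic polynomial to read off the algebraic multiplicities:
  χ_A(x) = (x + 3)^4

Step 2 — compute geometric multiplicities via the rank-nullity identity g(λ) = n − rank(A − λI):
  rank(A − (-3)·I) = 2, so dim ker(A − (-3)·I) = n − 2 = 2

Summary:
  λ = -3: algebraic multiplicity = 4, geometric multiplicity = 2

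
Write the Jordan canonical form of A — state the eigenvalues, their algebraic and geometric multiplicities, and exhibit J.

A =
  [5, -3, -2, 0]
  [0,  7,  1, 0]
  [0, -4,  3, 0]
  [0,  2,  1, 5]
J_3(5) ⊕ J_1(5)

The characteristic polynomial is
  det(x·I − A) = x^4 - 20*x^3 + 150*x^2 - 500*x + 625 = (x - 5)^4

Eigenvalues and multiplicities (the geometric multiplicity of λ is n − rank(A − λI), which equals the number of Jordan blocks for λ):
  λ = 5: algebraic multiplicity = 4, geometric multiplicity = 2

Determining the block sizes for each eigenvalue:
  λ = 5: with am = 4 and gm = 2, the partition is not yet determined (e.g. several partitions of 4 into 2 parts exist). Let N = A − (5)·I. Computing rank(N^1) = 2, rank(N^2) = 1, rank(N^3) = 0; the number of blocks of size ≥ j is rank(N^{j−1}) − rank(N^j), giving [2, 1, 1]. So we have 1 block(s) of size 3, 1 block(s) of size 1 → block sizes [3, 1]

Assembling the blocks gives a Jordan form
J =
  [5, 1, 0, 0]
  [0, 5, 1, 0]
  [0, 0, 5, 0]
  [0, 0, 0, 5]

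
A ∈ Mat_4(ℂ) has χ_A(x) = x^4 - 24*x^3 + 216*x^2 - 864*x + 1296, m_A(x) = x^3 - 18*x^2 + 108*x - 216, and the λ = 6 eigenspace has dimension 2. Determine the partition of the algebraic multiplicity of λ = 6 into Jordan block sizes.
Block sizes for λ = 6: [3, 1]

Step 1 — from the characteristic polynomial, algebraic multiplicity of λ = 6 is 4. From dim ker(A − (6)·I) = 2, there are exactly 2 Jordan blocks for λ = 6.
Step 2 — from the minimal polynomial, the factor (x − 6)^3 tells us the largest block for λ = 6 has size 3.
Step 3 — with total size 4, 2 blocks, and largest block 3, the block sizes (in nonincreasing order) are [3, 1].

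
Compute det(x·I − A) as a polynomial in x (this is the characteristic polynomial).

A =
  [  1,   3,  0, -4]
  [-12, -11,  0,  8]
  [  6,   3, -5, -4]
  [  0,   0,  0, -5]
x^4 + 20*x^3 + 150*x^2 + 500*x + 625

Expanding det(x·I − A) (e.g. by cofactor expansion or by noting that A is similar to its Jordan form J, which has the same characteristic polynomial as A) gives
  χ_A(x) = x^4 + 20*x^3 + 150*x^2 + 500*x + 625
which factors as (x + 5)^4. The eigenvalues (with algebraic multiplicities) are λ = -5 with multiplicity 4.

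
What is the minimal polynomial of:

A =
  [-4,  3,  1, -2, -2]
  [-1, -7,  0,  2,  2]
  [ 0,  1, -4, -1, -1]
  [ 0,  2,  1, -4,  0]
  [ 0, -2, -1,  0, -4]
x^5 + 23*x^4 + 211*x^3 + 965*x^2 + 2200*x + 2000

The characteristic polynomial is χ_A(x) = (x + 4)^2*(x + 5)^3, so the eigenvalues are known. The minimal polynomial is
  m_A(x) = Π_λ (x − λ)^{k_λ}
where k_λ is the size of the *largest* Jordan block for λ (equivalently, the smallest k with (A − λI)^k v = 0 for every generalised eigenvector v of λ).

  λ = -5: largest Jordan block has size 3, contributing (x + 5)^3
  λ = -4: largest Jordan block has size 2, contributing (x + 4)^2

So m_A(x) = (x + 4)^2*(x + 5)^3 = x^5 + 23*x^4 + 211*x^3 + 965*x^2 + 2200*x + 2000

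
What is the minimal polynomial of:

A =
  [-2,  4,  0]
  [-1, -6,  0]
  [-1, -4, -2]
x^3 + 10*x^2 + 32*x + 32

The characteristic polynomial is χ_A(x) = (x + 2)*(x + 4)^2, so the eigenvalues are known. The minimal polynomial is
  m_A(x) = Π_λ (x − λ)^{k_λ}
where k_λ is the size of the *largest* Jordan block for λ (equivalently, the smallest k with (A − λI)^k v = 0 for every generalised eigenvector v of λ).

  λ = -4: largest Jordan block has size 2, contributing (x + 4)^2
  λ = -2: largest Jordan block has size 1, contributing (x + 2)

So m_A(x) = (x + 2)*(x + 4)^2 = x^3 + 10*x^2 + 32*x + 32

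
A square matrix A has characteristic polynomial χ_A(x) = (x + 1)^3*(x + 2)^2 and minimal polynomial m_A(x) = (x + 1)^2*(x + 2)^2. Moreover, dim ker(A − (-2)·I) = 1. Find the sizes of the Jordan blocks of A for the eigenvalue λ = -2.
Block sizes for λ = -2: [2]

Step 1 — from the characteristic polynomial, algebraic multiplicity of λ = -2 is 2. From dim ker(A − (-2)·I) = 1, there are exactly 1 Jordan blocks for λ = -2.
Step 2 — from the minimal polynomial, the factor (x + 2)^2 tells us the largest block for λ = -2 has size 2.
Step 3 — with total size 2, 1 blocks, and largest block 2, the block sizes (in nonincreasing order) are [2].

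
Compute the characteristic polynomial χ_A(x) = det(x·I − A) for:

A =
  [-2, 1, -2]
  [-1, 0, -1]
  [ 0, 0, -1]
x^3 + 3*x^2 + 3*x + 1

Expanding det(x·I − A) (e.g. by cofactor expansion or by noting that A is similar to its Jordan form J, which has the same characteristic polynomial as A) gives
  χ_A(x) = x^3 + 3*x^2 + 3*x + 1
which factors as (x + 1)^3. The eigenvalues (with algebraic multiplicities) are λ = -1 with multiplicity 3.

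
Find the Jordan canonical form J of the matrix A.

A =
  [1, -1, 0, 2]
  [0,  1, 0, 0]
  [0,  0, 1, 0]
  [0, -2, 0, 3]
J_2(1) ⊕ J_1(1) ⊕ J_1(3)

The characteristic polynomial is
  det(x·I − A) = x^4 - 6*x^3 + 12*x^2 - 10*x + 3 = (x - 3)*(x - 1)^3

Eigenvalues and multiplicities (the geometric multiplicity of λ is n − rank(A − λI), which equals the number of Jordan blocks for λ):
  λ = 1: algebraic multiplicity = 3, geometric multiplicity = 2
  λ = 3: algebraic multiplicity = 1, geometric multiplicity = 1

Determining the block sizes for each eigenvalue:
  λ = 1: 2 blocks summing to 3 forces exactly one block of size 2 and the rest size 1 → block sizes [2, 1]
  λ = 3: one block (gm = 1), so the single block has size am = 1 → block sizes [1]

Assembling the blocks gives a Jordan form
J =
  [1, 1, 0, 0]
  [0, 1, 0, 0]
  [0, 0, 1, 0]
  [0, 0, 0, 3]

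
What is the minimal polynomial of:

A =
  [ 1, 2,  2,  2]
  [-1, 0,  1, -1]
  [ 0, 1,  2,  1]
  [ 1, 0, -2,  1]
x^2 - 2*x + 1

The characteristic polynomial is χ_A(x) = (x - 1)^4, so the eigenvalues are known. The minimal polynomial is
  m_A(x) = Π_λ (x − λ)^{k_λ}
where k_λ is the size of the *largest* Jordan block for λ (equivalently, the smallest k with (A − λI)^k v = 0 for every generalised eigenvector v of λ).

  λ = 1: largest Jordan block has size 2, contributing (x − 1)^2

So m_A(x) = (x - 1)^2 = x^2 - 2*x + 1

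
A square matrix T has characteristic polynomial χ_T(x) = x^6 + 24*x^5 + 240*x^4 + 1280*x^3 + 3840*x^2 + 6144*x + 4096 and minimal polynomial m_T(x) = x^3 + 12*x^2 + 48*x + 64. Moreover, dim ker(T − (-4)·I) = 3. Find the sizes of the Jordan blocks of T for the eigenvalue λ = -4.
Block sizes for λ = -4: [3, 2, 1]

Step 1 — from the characteristic polynomial, algebraic multiplicity of λ = -4 is 6. From dim ker(T − (-4)·I) = 3, there are exactly 3 Jordan blocks for λ = -4.
Step 2 — from the minimal polynomial, the factor (x + 4)^3 tells us the largest block for λ = -4 has size 3.
Step 3 — with total size 6, 3 blocks, and largest block 3, the block sizes (in nonincreasing order) are [3, 2, 1].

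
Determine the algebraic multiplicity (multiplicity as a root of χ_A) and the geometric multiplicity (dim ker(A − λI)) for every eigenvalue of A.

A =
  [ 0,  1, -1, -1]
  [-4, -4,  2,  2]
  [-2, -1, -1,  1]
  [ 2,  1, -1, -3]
λ = -2: alg = 4, geom = 3

Step 1 — factor the characteristic polynomial to read off the algebraic multiplicities:
  χ_A(x) = (x + 2)^4

Step 2 — compute geometric multiplicities via the rank-nullity identity g(λ) = n − rank(A − λI):
  rank(A − (-2)·I) = 1, so dim ker(A − (-2)·I) = n − 1 = 3

Summary:
  λ = -2: algebraic multiplicity = 4, geometric multiplicity = 3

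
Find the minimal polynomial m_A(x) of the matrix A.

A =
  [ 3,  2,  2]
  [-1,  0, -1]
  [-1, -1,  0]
x^2 - 2*x + 1

The characteristic polynomial is χ_A(x) = (x - 1)^3, so the eigenvalues are known. The minimal polynomial is
  m_A(x) = Π_λ (x − λ)^{k_λ}
where k_λ is the size of the *largest* Jordan block for λ (equivalently, the smallest k with (A − λI)^k v = 0 for every generalised eigenvector v of λ).

  λ = 1: largest Jordan block has size 2, contributing (x − 1)^2

So m_A(x) = (x - 1)^2 = x^2 - 2*x + 1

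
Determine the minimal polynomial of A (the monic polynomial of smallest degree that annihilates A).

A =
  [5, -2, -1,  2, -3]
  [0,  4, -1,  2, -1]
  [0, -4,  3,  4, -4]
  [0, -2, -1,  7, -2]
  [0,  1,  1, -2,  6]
x^3 - 15*x^2 + 75*x - 125

The characteristic polynomial is χ_A(x) = (x - 5)^5, so the eigenvalues are known. The minimal polynomial is
  m_A(x) = Π_λ (x − λ)^{k_λ}
where k_λ is the size of the *largest* Jordan block for λ (equivalently, the smallest k with (A − λI)^k v = 0 for every generalised eigenvector v of λ).

  λ = 5: largest Jordan block has size 3, contributing (x − 5)^3

So m_A(x) = (x - 5)^3 = x^3 - 15*x^2 + 75*x - 125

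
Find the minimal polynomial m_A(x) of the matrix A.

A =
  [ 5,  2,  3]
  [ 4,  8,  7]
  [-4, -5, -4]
x^3 - 9*x^2 + 27*x - 27

The characteristic polynomial is χ_A(x) = (x - 3)^3, so the eigenvalues are known. The minimal polynomial is
  m_A(x) = Π_λ (x − λ)^{k_λ}
where k_λ is the size of the *largest* Jordan block for λ (equivalently, the smallest k with (A − λI)^k v = 0 for every generalised eigenvector v of λ).

  λ = 3: largest Jordan block has size 3, contributing (x − 3)^3

So m_A(x) = (x - 3)^3 = x^3 - 9*x^2 + 27*x - 27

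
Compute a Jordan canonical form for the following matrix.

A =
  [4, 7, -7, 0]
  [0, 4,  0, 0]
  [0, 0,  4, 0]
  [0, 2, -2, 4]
J_2(4) ⊕ J_1(4) ⊕ J_1(4)

The characteristic polynomial is
  det(x·I − A) = x^4 - 16*x^3 + 96*x^2 - 256*x + 256 = (x - 4)^4

Eigenvalues and multiplicities (the geometric multiplicity of λ is n − rank(A − λI), which equals the number of Jordan blocks for λ):
  λ = 4: algebraic multiplicity = 4, geometric multiplicity = 3

Determining the block sizes for each eigenvalue:
  λ = 4: 3 blocks summing to 4 forces exactly one block of size 2 and the rest size 1 → block sizes [2, 1, 1]

Assembling the blocks gives a Jordan form
J =
  [4, 1, 0, 0]
  [0, 4, 0, 0]
  [0, 0, 4, 0]
  [0, 0, 0, 4]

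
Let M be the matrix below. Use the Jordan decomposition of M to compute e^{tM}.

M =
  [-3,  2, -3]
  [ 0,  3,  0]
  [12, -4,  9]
e^{tM} =
  [-6*t*exp(3*t) + exp(3*t), 2*t*exp(3*t), -3*t*exp(3*t)]
  [0, exp(3*t), 0]
  [12*t*exp(3*t), -4*t*exp(3*t), 6*t*exp(3*t) + exp(3*t)]

Strategy: write M = P · J · P⁻¹ where J is a Jordan canonical form, so e^{tM} = P · e^{tJ} · P⁻¹, and e^{tJ} can be computed block-by-block.

M has Jordan form
J =
  [3, 1, 0]
  [0, 3, 0]
  [0, 0, 3]
(up to reordering of blocks).

Per-block formulas:
  For a 1×1 block at λ = 3: exp(t · [3]) = [e^(3t)].
  For a 2×2 Jordan block J_2(3): exp(t · J_2(3)) = e^(3t)·(I + t·N), where N is the 2×2 nilpotent shift.

After assembling e^{tJ} and conjugating by P, we get:

e^{tM} =
  [-6*t*exp(3*t) + exp(3*t), 2*t*exp(3*t), -3*t*exp(3*t)]
  [0, exp(3*t), 0]
  [12*t*exp(3*t), -4*t*exp(3*t), 6*t*exp(3*t) + exp(3*t)]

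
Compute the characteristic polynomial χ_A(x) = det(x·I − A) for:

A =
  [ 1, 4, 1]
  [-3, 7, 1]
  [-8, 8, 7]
x^3 - 15*x^2 + 75*x - 125

Expanding det(x·I − A) (e.g. by cofactor expansion or by noting that A is similar to its Jordan form J, which has the same characteristic polynomial as A) gives
  χ_A(x) = x^3 - 15*x^2 + 75*x - 125
which factors as (x - 5)^3. The eigenvalues (with algebraic multiplicities) are λ = 5 with multiplicity 3.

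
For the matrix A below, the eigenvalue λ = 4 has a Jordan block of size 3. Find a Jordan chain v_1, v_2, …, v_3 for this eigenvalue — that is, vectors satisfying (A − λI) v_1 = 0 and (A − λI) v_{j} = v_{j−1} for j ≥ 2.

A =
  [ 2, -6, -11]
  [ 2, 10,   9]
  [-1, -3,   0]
A Jordan chain for λ = 4 of length 3:
v_1 = (3, -1, 0)ᵀ
v_2 = (-2, 2, -1)ᵀ
v_3 = (1, 0, 0)ᵀ

Let N = A − (4)·I. We want v_3 with N^3 v_3 = 0 but N^2 v_3 ≠ 0; then v_{j-1} := N · v_j for j = 3, …, 2.

Pick v_3 = (1, 0, 0)ᵀ.
Then v_2 = N · v_3 = (-2, 2, -1)ᵀ.
Then v_1 = N · v_2 = (3, -1, 0)ᵀ.

Sanity check: (A − (4)·I) v_1 = (0, 0, 0)ᵀ = 0. ✓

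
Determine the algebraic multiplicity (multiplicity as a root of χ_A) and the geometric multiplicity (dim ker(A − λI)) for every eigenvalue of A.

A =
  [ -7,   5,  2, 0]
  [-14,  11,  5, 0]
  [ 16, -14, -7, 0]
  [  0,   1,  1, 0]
λ = -1: alg = 3, geom = 1; λ = 0: alg = 1, geom = 1

Step 1 — factor the characteristic polynomial to read off the algebraic multiplicities:
  χ_A(x) = x*(x + 1)^3

Step 2 — compute geometric multiplicities via the rank-nullity identity g(λ) = n − rank(A − λI):
  rank(A − (-1)·I) = 3, so dim ker(A − (-1)·I) = n − 3 = 1
  rank(A − (0)·I) = 3, so dim ker(A − (0)·I) = n − 3 = 1

Summary:
  λ = -1: algebraic multiplicity = 3, geometric multiplicity = 1
  λ = 0: algebraic multiplicity = 1, geometric multiplicity = 1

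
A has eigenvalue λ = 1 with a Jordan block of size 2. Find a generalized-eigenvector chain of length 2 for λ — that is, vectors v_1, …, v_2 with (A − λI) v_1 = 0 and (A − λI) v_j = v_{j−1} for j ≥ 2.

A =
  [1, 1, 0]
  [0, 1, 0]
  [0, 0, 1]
A Jordan chain for λ = 1 of length 2:
v_1 = (1, 0, 0)ᵀ
v_2 = (0, 1, 0)ᵀ

Let N = A − (1)·I. We want v_2 with N^2 v_2 = 0 but N^1 v_2 ≠ 0; then v_{j-1} := N · v_j for j = 2, …, 2.

Pick v_2 = (0, 1, 0)ᵀ.
Then v_1 = N · v_2 = (1, 0, 0)ᵀ.

Sanity check: (A − (1)·I) v_1 = (0, 0, 0)ᵀ = 0. ✓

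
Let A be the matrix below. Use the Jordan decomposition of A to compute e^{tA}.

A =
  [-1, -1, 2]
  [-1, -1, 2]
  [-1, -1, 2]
e^{tA} =
  [1 - t, -t, 2*t]
  [-t, 1 - t, 2*t]
  [-t, -t, 2*t + 1]

Strategy: write A = P · J · P⁻¹ where J is a Jordan canonical form, so e^{tA} = P · e^{tJ} · P⁻¹, and e^{tJ} can be computed block-by-block.

A has Jordan form
J =
  [0, 1, 0]
  [0, 0, 0]
  [0, 0, 0]
(up to reordering of blocks).

Per-block formulas:
  For a 1×1 block at λ = 0: exp(t · [0]) = [e^(0t)].
  For a 2×2 Jordan block J_2(0): exp(t · J_2(0)) = e^(0t)·(I + t·N), where N is the 2×2 nilpotent shift.

After assembling e^{tJ} and conjugating by P, we get:

e^{tA} =
  [1 - t, -t, 2*t]
  [-t, 1 - t, 2*t]
  [-t, -t, 2*t + 1]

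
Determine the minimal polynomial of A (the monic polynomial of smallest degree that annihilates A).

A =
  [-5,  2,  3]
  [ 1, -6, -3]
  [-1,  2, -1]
x^2 + 8*x + 16

The characteristic polynomial is χ_A(x) = (x + 4)^3, so the eigenvalues are known. The minimal polynomial is
  m_A(x) = Π_λ (x − λ)^{k_λ}
where k_λ is the size of the *largest* Jordan block for λ (equivalently, the smallest k with (A − λI)^k v = 0 for every generalised eigenvector v of λ).

  λ = -4: largest Jordan block has size 2, contributing (x + 4)^2

So m_A(x) = (x + 4)^2 = x^2 + 8*x + 16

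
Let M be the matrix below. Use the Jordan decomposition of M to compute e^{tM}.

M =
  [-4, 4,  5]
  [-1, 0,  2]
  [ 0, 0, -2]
e^{tM} =
  [-2*t*exp(-2*t) + exp(-2*t), 4*t*exp(-2*t), -t^2*exp(-2*t) + 5*t*exp(-2*t)]
  [-t*exp(-2*t), 2*t*exp(-2*t) + exp(-2*t), -t^2*exp(-2*t)/2 + 2*t*exp(-2*t)]
  [0, 0, exp(-2*t)]

Strategy: write M = P · J · P⁻¹ where J is a Jordan canonical form, so e^{tM} = P · e^{tJ} · P⁻¹, and e^{tJ} can be computed block-by-block.

M has Jordan form
J =
  [-2,  1,  0]
  [ 0, -2,  1]
  [ 0,  0, -2]
(up to reordering of blocks).

Per-block formulas:
  For a 3×3 Jordan block J_3(-2): exp(t · J_3(-2)) = e^(-2t)·(I + t·N + (t^2/2)·N^2), where N is the 3×3 nilpotent shift.

After assembling e^{tJ} and conjugating by P, we get:

e^{tM} =
  [-2*t*exp(-2*t) + exp(-2*t), 4*t*exp(-2*t), -t^2*exp(-2*t) + 5*t*exp(-2*t)]
  [-t*exp(-2*t), 2*t*exp(-2*t) + exp(-2*t), -t^2*exp(-2*t)/2 + 2*t*exp(-2*t)]
  [0, 0, exp(-2*t)]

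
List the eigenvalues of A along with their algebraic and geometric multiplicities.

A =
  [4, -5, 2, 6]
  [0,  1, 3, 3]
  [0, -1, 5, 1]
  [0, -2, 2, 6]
λ = 4: alg = 4, geom = 2

Step 1 — factor the characteristic polynomial to read off the algebraic multiplicities:
  χ_A(x) = (x - 4)^4

Step 2 — compute geometric multiplicities via the rank-nullity identity g(λ) = n − rank(A − λI):
  rank(A − (4)·I) = 2, so dim ker(A − (4)·I) = n − 2 = 2

Summary:
  λ = 4: algebraic multiplicity = 4, geometric multiplicity = 2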